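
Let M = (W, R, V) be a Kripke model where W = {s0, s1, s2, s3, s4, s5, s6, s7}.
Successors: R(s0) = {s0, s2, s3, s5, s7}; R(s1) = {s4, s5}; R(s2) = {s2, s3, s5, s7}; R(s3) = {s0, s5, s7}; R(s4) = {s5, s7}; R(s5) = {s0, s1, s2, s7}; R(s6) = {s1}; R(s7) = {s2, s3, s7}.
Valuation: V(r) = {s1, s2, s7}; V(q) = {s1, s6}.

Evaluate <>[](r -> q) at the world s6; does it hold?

At s6: <>[](r -> q) requires [](r -> q) at some successor in {s1}.
  [](r -> q) holds at s1, so <>[](r -> q) is true at s6.
    At s1: [](r -> q) requires r -> q at every successor {s4, s5}.
      At s4: r -> q is true.
      At s5: r -> q is true.
    So [](r -> q) is true at s1.

Yes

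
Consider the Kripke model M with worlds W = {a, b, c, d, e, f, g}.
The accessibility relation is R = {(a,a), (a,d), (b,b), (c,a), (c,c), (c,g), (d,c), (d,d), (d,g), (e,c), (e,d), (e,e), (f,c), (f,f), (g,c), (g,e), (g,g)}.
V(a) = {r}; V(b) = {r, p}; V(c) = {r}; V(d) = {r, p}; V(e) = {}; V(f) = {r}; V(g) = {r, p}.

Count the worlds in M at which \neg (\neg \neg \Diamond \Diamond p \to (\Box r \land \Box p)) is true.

Let φ = \neg (\neg \neg \Diamond \Diamond p \to (\Box r \land \Box p)). Evaluate φ at each world:
  a (successors {a, d}): φ is true.
  b (successors {b}): φ is false.
  c (successors {a, c, g}): φ is true.
  d (successors {c, d, g}): φ is true.
  e (successors {c, d, e}): φ is true.
  f (successors {c, f}): φ is true.
  g (successors {c, e, g}): φ is true.
For instance, at c:
  At c: \neg \neg \Diamond \Diamond p \to (\Box r \land \Box p) is false, so \neg (\neg \neg \Diamond \Diamond p \to (\Box r \land \Box p)) is true.
    At c: \neg \neg \Diamond \Diamond p is true, \Box r \land \Box p is false, so \neg \neg \Diamond \Diamond p \to (\Box r \land \Box p) is false.
      At c: \neg \Diamond \Diamond p is false, so \neg \neg \Diamond \Diamond p is true.
      At c: \Box r is true, \Box p is false, so \Box r \land \Box p is false.
Satisfying worlds: {a, c, d, e, f, g}

6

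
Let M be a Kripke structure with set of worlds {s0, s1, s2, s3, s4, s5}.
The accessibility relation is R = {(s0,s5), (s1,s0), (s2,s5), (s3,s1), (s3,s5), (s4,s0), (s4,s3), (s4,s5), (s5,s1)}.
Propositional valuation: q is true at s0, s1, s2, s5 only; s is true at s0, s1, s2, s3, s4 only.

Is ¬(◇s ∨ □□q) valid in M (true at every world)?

No

Let φ = ¬(◇s ∨ □□q). Evaluate φ at each world:
  s0 (successors {s5}): φ is false.
  s1 (successors {s0}): φ is false.
  s2 (successors {s5}): φ is false.
  s3 (successors {s1, s5}): φ is false.
  s4 (successors {s0, s3, s5}): φ is false.
  s5 (successors {s1}): φ is false.
Detail at s0 (counterexample):
  At s0: ◇s ∨ □□q is true, so ¬(◇s ∨ □□q) is false.
    At s0: ◇s is false, □□q is true, so ◇s ∨ □□q is true.
      At s0: ◇s requires s at some successor in {s5}.
        At s5: s is false.
      So ◇s is false at s0.
      At s0: □□q requires □q at every successor {s5}.
        At s5: □q is true.
      So □□q is true at s0.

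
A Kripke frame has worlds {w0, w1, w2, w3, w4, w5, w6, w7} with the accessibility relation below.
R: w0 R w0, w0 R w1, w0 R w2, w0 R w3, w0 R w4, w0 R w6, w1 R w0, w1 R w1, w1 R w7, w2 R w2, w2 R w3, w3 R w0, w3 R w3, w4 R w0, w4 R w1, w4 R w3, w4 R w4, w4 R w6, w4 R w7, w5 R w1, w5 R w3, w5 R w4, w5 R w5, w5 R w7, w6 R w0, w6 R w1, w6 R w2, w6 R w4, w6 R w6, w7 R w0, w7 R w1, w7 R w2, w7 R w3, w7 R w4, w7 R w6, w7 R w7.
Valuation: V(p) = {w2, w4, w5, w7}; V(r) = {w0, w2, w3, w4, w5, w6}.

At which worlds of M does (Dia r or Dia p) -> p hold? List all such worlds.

w2, w4, w5, w7

Recall that Dia ψ holds at a world iff ψ holds at some accessible world.
Let φ = (Dia r or Dia p) -> p. Evaluate φ at each world:
  w0 (successors {w0, w1, w2, w3, w4, w6}): φ is false.
  w1 (successors {w0, w1, w7}): φ is false.
  w2 (successors {w2, w3}): φ is true.
  w3 (successors {w0, w3}): φ is false.
  w4 (successors {w0, w1, w3, w4, w6, w7}): φ is true.
  w5 (successors {w1, w3, w4, w5, w7}): φ is true.
  w6 (successors {w0, w1, w2, w4, w6}): φ is false.
  w7 (successors {w0, w1, w2, w3, w4, w6, w7}): φ is true.
For instance, at w1:
  At w1: Dia r or Dia p is true, p is false, so (Dia r or Dia p) -> p is false.
    At w1: Dia r is true, Dia p is true, so Dia r or Dia p is true.
      At w1: Dia r requires r at some successor in {w0, w1, w7}.
        r holds at w0, so Dia r is true at w1.
      At w1: Dia p requires p at some successor in {w0, w1, w7}.
        p holds at w7, so Dia p is true at w1.
Satisfying worlds: {w2, w4, w5, w7}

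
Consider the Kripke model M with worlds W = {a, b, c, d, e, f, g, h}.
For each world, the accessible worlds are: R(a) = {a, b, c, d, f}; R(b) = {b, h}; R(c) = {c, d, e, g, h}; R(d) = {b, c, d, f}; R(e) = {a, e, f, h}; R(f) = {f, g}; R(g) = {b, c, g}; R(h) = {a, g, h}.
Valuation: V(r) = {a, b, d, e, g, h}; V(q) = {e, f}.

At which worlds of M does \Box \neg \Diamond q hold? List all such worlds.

Recall that \Box ψ holds at a world iff ψ holds at every accessible world, and \Diamond ψ holds iff ψ holds at some accessible world.
Let φ = \Box \neg \Diamond q. Evaluate φ at each world:
  a (successors {a, b, c, d, f}): φ is false.
  b (successors {b, h}): φ is true.
  c (successors {c, d, e, g, h}): φ is false.
  d (successors {b, c, d, f}): φ is false.
  e (successors {a, e, f, h}): φ is false.
  f (successors {f, g}): φ is false.
  g (successors {b, c, g}): φ is false.
  h (successors {a, g, h}): φ is false.
For instance, at g:
  At g: \Box \neg \Diamond q requires \neg \Diamond q at every successor {b, c, g}.
    \neg \Diamond q fails at c, so \Box \neg \Diamond q is false at g.
      At c: \Diamond q is true, so \neg \Diamond q is false.
Satisfying worlds: {b}

b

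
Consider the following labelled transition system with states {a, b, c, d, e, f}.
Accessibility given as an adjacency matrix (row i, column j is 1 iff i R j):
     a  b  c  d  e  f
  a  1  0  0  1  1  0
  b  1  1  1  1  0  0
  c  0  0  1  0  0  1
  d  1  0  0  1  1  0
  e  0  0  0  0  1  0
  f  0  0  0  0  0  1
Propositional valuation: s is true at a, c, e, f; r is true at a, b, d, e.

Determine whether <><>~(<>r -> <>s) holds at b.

At b: <><>~(<>r -> <>s) requires <>~(<>r -> <>s) at some successor in {a, b, c, d}.
  At a: <>~(<>r -> <>s) is false.
  At b: <>~(<>r -> <>s) is false.
  At c: <>~(<>r -> <>s) is false.
  At d: <>~(<>r -> <>s) is false.
So <><>~(<>r -> <>s) is false at b.

No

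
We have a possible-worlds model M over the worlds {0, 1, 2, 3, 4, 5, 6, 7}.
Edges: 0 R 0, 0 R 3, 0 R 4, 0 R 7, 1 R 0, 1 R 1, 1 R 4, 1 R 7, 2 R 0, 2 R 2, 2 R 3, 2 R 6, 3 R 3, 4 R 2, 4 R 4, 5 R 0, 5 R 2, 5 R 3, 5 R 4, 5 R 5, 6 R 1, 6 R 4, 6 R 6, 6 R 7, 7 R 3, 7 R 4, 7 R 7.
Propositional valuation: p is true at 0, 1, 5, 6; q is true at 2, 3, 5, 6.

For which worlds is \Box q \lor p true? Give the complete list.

0, 1, 3, 5, 6

Recall that \Box ψ holds at a world iff ψ holds at every accessible world, and \Diamond ψ holds iff ψ holds at some accessible world.
Let φ = \Box q \lor p. Evaluate φ at each world:
  0 (successors {0, 3, 4, 7}): φ is true.
  1 (successors {0, 1, 4, 7}): φ is true.
  2 (successors {0, 2, 3, 6}): φ is false.
  3 (successors {3}): φ is true.
  4 (successors {2, 4}): φ is false.
  5 (successors {0, 2, 3, 4, 5}): φ is true.
  6 (successors {1, 4, 6, 7}): φ is true.
  7 (successors {3, 4, 7}): φ is false.
For instance, at 2:
  At 2: \Box q is false, p is false, so \Box q \lor p is false.
    At 2: \Box q requires q at every successor {0, 2, 3, 6}.
      q fails at 0, so \Box q is false at 2.
Satisfying worlds: {0, 1, 3, 5, 6}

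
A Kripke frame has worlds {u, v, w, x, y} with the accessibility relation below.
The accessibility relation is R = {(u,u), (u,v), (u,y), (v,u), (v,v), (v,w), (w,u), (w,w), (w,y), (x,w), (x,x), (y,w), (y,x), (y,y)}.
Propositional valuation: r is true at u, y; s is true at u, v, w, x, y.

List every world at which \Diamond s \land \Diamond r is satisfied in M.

Let φ = \Diamond s \land \Diamond r. Evaluate φ at each world:
  u (successors {u, v, y}): φ is true.
  v (successors {u, v, w}): φ is true.
  w (successors {u, w, y}): φ is true.
  x (successors {w, x}): φ is false.
  y (successors {w, x, y}): φ is true.
For instance, at x:
  At x: \Diamond s is true, \Diamond r is false, so \Diamond s \land \Diamond r is false.
    At x: \Diamond s requires s at some successor in {w, x}.
      s holds at w, so \Diamond s is true at x.
    At x: \Diamond r requires r at some successor in {w, x}.
      At w: r is false.
      At x: r is false.
    So \Diamond r is false at x.
Satisfying worlds: {u, v, w, y}

u, v, w, y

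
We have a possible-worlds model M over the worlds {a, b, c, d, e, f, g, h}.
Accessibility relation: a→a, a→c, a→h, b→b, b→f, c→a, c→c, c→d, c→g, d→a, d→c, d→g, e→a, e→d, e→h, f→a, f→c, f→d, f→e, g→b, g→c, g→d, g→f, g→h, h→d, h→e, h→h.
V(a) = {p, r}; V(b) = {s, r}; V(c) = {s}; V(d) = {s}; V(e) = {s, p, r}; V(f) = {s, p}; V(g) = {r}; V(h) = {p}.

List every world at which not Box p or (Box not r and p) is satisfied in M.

a, b, c, d, e, f, g, h

Let φ = not Box p or (Box not r and p). Evaluate φ at each world:
  a (successors {a, c, h}): φ is true.
  b (successors {b, f}): φ is true.
  c (successors {a, c, d, g}): φ is true.
  d (successors {a, c, g}): φ is true.
  e (successors {a, d, h}): φ is true.
  f (successors {a, c, d, e}): φ is true.
  g (successors {b, c, d, f, h}): φ is true.
  h (successors {d, e, h}): φ is true.
For instance, at f:
  At f: not Box p is true, Box not r and p is false, so not Box p or (Box not r and p) is true.
    At f: Box p is false, so not Box p is true.
      At f: Box p requires p at every successor {a, c, d, e}.
        p fails at c, so Box p is false at f.
    At f: Box not r is false, p is true, so Box not r and p is false.
      At f: Box not r requires not r at every successor {a, c, d, e}.
        not r fails at a, so Box not r is false at f.
Satisfying worlds: {a, b, c, d, e, f, g, h}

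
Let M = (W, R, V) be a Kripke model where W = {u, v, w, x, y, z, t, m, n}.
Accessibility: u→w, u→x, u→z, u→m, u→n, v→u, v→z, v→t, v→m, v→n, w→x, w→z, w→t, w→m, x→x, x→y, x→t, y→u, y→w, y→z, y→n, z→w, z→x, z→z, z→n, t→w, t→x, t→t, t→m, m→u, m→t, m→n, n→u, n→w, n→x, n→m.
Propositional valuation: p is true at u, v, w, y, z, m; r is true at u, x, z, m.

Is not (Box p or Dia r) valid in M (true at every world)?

Let φ = not (Box p or Dia r). Evaluate φ at each world:
  u (successors {w, x, z, m, n}): φ is false.
  v (successors {u, z, t, m, n}): φ is false.
  w (successors {x, z, t, m}): φ is false.
  x (successors {x, y, t}): φ is false.
  y (successors {u, w, z, n}): φ is false.
  z (successors {w, x, z, n}): φ is false.
  t (successors {w, x, t, m}): φ is false.
  m (successors {u, t, n}): φ is false.
  n (successors {u, w, x, m}): φ is false.
Detail at u (counterexample):
  At u: Box p or Dia r is true, so not (Box p or Dia r) is false.
    At u: Box p is false, Dia r is true, so Box p or Dia r is true.
      At u: Box p requires p at every successor {w, x, z, m, n}.
        p fails at x, so Box p is false at u.
      At u: Dia r requires r at some successor in {w, x, z, m, n}.
        r holds at x, so Dia r is true at u.

No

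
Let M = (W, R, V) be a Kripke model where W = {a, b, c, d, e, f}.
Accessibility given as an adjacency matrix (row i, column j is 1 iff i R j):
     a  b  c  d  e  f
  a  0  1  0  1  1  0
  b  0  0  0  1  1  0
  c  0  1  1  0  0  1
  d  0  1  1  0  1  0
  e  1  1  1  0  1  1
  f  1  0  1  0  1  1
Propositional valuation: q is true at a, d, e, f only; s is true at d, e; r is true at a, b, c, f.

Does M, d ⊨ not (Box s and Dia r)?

At d: Box s and Dia r is false, so not (Box s and Dia r) is true.
  At d: Box s is false, Dia r is true, so Box s and Dia r is false.
    At d: Box s requires s at every successor {b, c, e}.
      s fails at b, so Box s is false at d.
    At d: Dia r requires r at some successor in {b, c, e}.
      r holds at b, so Dia r is true at d.

Yes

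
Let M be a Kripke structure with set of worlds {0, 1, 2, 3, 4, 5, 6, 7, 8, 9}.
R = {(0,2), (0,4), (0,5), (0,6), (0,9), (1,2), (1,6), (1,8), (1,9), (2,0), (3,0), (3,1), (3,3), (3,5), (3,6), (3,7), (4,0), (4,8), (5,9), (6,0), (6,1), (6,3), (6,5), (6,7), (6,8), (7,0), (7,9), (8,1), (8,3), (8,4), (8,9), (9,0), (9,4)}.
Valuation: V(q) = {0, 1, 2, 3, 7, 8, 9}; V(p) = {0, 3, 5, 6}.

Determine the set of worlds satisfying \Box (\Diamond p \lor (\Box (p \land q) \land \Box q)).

1, 2, 4, 5, 7, 8, 9

Let φ = \Box (\Diamond p \lor (\Box (p \land q) \land \Box q)). Evaluate φ at each world:
  0 (successors {2, 4, 5, 6, 9}): φ is false.
  1 (successors {2, 6, 8, 9}): φ is true.
  2 (successors {0}): φ is true.
  3 (successors {0, 1, 3, 5, 6, 7}): φ is false.
  4 (successors {0, 8}): φ is true.
  5 (successors {9}): φ is true.
  6 (successors {0, 1, 3, 5, 7, 8}): φ is false.
  7 (successors {0, 9}): φ is true.
  8 (successors {1, 3, 4, 9}): φ is true.
  9 (successors {0, 4}): φ is true.
For instance, at 9:
  At 9: \Box (\Diamond p \lor (\Box (p \land q) \land \Box q)) requires \Diamond p \lor (\Box (p \land q) \land \Box q) at every successor {0, 4}.
      At 0: \Diamond p is true, \Box (p \land q) \land \Box q is false, so \Diamond p \lor (\Box (p \land q) \land \Box q) is true.
      At 4: \Diamond p is true, \Box (p \land q) \land \Box q is false, so \Diamond p \lor (\Box (p \land q) \land \Box q) is true.
  So \Box (\Diamond p \lor (\Box (p \land q) \land \Box q)) is true at 9.
Satisfying worlds: {1, 2, 4, 5, 7, 8, 9}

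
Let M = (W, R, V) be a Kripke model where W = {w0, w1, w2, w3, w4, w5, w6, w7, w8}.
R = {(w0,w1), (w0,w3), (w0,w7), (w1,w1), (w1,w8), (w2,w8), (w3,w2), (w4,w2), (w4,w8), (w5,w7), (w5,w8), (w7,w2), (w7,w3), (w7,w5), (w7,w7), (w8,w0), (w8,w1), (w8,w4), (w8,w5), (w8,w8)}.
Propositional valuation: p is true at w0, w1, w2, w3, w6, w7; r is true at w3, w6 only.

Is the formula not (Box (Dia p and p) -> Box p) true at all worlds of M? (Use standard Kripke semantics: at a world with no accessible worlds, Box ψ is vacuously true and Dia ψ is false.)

Let φ = not (Box (Dia p and p) -> Box p). Evaluate φ at each world:
  w0 (successors {w1, w3, w7}): φ is false.
  w1 (successors {w1, w8}): φ is false.
  w2 (successors {w8}): φ is false.
  w3 (successors {w2}): φ is false.
  w4 (successors {w2, w8}): φ is false.
  w5 (successors {w7, w8}): φ is false.
  w6 (successors ∅): φ is false.
  w7 (successors {w2, w3, w5, w7}): φ is false.
  w8 (successors {w0, w1, w4, w5, w8}): φ is false.
Detail at w0 (counterexample):
  At w0: Box (Dia p and p) -> Box p is true, so not (Box (Dia p and p) -> Box p) is false.
    At w0: Box (Dia p and p) is true, Box p is true, so Box (Dia p and p) -> Box p is true.
      At w0: Box (Dia p and p) requires Dia p and p at every successor {w1, w3, w7}.
        At w1: Dia p and p is true.
        At w3: Dia p and p is true.
        At w7: Dia p and p is true.
      So Box (Dia p and p) is true at w0.
      At w0: Box p requires p at every successor {w1, w3, w7}.
        At w1: p is true.
        At w3: p is true.
        At w7: p is true.
      So Box p is true at w0.

No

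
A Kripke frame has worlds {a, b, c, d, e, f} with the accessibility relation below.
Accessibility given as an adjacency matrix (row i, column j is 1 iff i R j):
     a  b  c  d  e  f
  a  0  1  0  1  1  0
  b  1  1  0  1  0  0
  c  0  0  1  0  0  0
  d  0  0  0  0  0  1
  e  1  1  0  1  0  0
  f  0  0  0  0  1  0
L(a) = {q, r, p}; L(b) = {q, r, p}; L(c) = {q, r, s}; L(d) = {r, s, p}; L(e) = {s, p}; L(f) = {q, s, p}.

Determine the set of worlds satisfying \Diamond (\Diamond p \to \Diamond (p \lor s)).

Recall that \Diamond ψ holds at a world iff ψ holds at some accessible world.
Let φ = \Diamond (\Diamond p \to \Diamond (p \lor s)). Evaluate φ at each world:
  a (successors {b, d, e}): φ is true.
  b (successors {a, b, d}): φ is true.
  c (successors {c}): φ is true.
  d (successors {f}): φ is true.
  e (successors {a, b, d}): φ is true.
  f (successors {e}): φ is true.
For instance, at a:
  At a: \Diamond (\Diamond p \to \Diamond (p \lor s)) requires \Diamond p \to \Diamond (p \lor s) at some successor in {b, d, e}.
    \Diamond p \to \Diamond (p \lor s) holds at b, so \Diamond (\Diamond p \to \Diamond (p \lor s)) is true at a.
      At b: \Diamond p is true, \Diamond (p \lor s) is true, so \Diamond p \to \Diamond (p \lor s) is true.
Satisfying worlds: {a, b, c, d, e, f}

a, b, c, d, e, f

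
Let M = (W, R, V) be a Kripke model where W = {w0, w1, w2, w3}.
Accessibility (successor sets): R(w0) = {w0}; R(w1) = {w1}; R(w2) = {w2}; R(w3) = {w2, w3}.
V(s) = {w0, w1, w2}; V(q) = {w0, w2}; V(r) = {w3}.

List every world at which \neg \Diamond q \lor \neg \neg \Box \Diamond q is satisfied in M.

w0, w1, w2, w3

Let φ = \neg \Diamond q \lor \neg \neg \Box \Diamond q. Evaluate φ at each world:
  w0 (successors {w0}): φ is true.
  w1 (successors {w1}): φ is true.
  w2 (successors {w2}): φ is true.
  w3 (successors {w2, w3}): φ is true.
For instance, at w3:
  At w3: \neg \Diamond q is false, \neg \neg \Box \Diamond q is true, so \neg \Diamond q \lor \neg \neg \Box \Diamond q is true.
    At w3: \Diamond q is true, so \neg \Diamond q is false.
      At w3: \Diamond q requires q at some successor in {w2, w3}.
        q holds at w2, so \Diamond q is true at w3.
    At w3: \neg \Box \Diamond q is false, so \neg \neg \Box \Diamond q is true.
      At w3: \Box \Diamond q is true, so \neg \Box \Diamond q is false.
Satisfying worlds: {w0, w1, w2, w3}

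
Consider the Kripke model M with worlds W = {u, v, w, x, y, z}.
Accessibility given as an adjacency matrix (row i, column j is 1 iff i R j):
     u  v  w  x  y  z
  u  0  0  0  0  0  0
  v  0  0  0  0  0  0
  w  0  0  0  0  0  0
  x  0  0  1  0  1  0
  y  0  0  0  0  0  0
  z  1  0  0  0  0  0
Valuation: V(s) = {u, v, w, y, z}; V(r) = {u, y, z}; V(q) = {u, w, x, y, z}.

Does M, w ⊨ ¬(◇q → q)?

At w: ◇q → q is true, so ¬(◇q → q) is false.
  At w: ◇q is false, q is true, so ◇q → q is true.
    At w: no accessible worlds, so ◇q is false.

No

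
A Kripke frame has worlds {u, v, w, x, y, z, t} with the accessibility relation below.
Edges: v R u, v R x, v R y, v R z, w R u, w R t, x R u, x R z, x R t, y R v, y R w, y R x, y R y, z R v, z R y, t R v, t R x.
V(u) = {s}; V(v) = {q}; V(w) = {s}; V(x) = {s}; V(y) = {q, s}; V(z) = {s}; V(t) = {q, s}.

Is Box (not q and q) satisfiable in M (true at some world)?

Let φ = Box (not q and q). Evaluate φ at each world:
  u (successors ∅): φ is true.
  v (successors {u, x, y, z}): φ is false.
  w (successors {u, t}): φ is false.
  x (successors {u, z, t}): φ is false.
  y (successors {v, w, x, y}): φ is false.
  z (successors {v, y}): φ is false.
  t (successors {v, x}): φ is false.
Detail at u (witness):
  At u: no accessible worlds, so Box (not q and q) holds vacuously.

Yes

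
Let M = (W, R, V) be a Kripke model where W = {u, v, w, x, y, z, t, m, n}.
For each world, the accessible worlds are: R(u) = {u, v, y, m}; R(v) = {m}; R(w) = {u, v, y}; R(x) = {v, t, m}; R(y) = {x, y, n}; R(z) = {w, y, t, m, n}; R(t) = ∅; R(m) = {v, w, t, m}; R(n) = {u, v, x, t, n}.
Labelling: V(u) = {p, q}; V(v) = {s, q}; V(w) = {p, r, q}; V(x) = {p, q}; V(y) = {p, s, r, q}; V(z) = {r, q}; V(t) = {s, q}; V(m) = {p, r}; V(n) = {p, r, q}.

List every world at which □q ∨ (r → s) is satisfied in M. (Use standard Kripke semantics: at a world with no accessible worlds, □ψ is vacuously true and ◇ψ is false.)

u, v, w, x, y, t, n

Recall that □ψ holds at a world iff ψ holds at every accessible world, and ◇ψ holds iff ψ holds at some accessible world.
Let φ = □q ∨ (r → s). Evaluate φ at each world:
  u (successors {u, v, y, m}): φ is true.
  v (successors {m}): φ is true.
  w (successors {u, v, y}): φ is true.
  x (successors {v, t, m}): φ is true.
  y (successors {x, y, n}): φ is true.
  z (successors {w, y, t, m, n}): φ is false.
  t (successors ∅): φ is true.
  m (successors {v, w, t, m}): φ is false.
  n (successors {u, v, x, t, n}): φ is true.
For instance, at z:
  At z: □q is false, r → s is false, so □q ∨ (r → s) is false.
    At z: □q requires q at every successor {w, y, t, m, n}.
      q fails at m, so □q is false at z.
Satisfying worlds: {u, v, w, x, y, t, n}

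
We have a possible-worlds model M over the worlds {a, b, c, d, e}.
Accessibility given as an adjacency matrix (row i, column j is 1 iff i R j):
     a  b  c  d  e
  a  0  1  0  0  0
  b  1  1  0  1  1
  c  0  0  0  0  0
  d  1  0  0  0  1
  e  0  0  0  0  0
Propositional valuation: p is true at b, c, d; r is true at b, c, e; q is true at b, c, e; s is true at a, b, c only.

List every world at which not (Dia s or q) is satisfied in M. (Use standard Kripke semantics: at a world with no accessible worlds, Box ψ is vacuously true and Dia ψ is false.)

Let φ = not (Dia s or q). Evaluate φ at each world:
  a (successors {b}): φ is false.
  b (successors {a, b, d, e}): φ is false.
  c (successors ∅): φ is false.
  d (successors {a, e}): φ is false.
  e (successors ∅): φ is false.
For instance, at d:
  At d: Dia s or q is true, so not (Dia s or q) is false.
    At d: Dia s is true, q is false, so Dia s or q is true.
      At d: Dia s requires s at some successor in {a, e}.
        s holds at a, so Dia s is true at d.
Satisfying worlds: none.

none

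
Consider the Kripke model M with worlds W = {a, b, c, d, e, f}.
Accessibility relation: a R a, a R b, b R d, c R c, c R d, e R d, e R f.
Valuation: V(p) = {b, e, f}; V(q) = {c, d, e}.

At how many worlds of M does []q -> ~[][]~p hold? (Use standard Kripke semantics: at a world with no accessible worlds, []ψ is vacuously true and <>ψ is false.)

Let φ = []q -> ~[][]~p. Evaluate φ at each world:
  a (successors {a, b}): φ is true.
  b (successors {d}): φ is false.
  c (successors {c, d}): φ is false.
  d (successors ∅): φ is false.
  e (successors {d, f}): φ is true.
  f (successors ∅): φ is false.
For instance, at e:
  At e: []q is false, ~[][]~p is false, so []q -> ~[][]~p is true.
    At e: []q requires q at every successor {d, f}.
      q fails at f, so []q is false at e.
    At e: [][]~p is true, so ~[][]~p is false.
      At e: [][]~p requires []~p at every successor {d, f}.
        At d: []~p is true.
        At f: []~p is true.
      So [][]~p is true at e.
Satisfying worlds: {a, e}

2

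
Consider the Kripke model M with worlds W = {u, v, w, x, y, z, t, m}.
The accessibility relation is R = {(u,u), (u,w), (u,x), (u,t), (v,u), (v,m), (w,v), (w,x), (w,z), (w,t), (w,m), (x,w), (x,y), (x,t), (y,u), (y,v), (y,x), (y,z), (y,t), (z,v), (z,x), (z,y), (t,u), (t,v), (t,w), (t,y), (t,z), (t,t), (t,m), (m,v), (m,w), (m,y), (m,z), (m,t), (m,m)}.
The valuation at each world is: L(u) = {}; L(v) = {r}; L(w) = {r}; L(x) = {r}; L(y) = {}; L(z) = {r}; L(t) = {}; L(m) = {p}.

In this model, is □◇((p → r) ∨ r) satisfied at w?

Yes

At w: □◇((p → r) ∨ r) requires ◇((p → r) ∨ r) at every successor {v, x, z, t, m}.
  At v: ◇((p → r) ∨ r) is true.
  At x: ◇((p → r) ∨ r) is true.
  At z: ◇((p → r) ∨ r) is true.
  At t: ◇((p → r) ∨ r) is true.
  At m: ◇((p → r) ∨ r) is true.
So □◇((p → r) ∨ r) is true at w.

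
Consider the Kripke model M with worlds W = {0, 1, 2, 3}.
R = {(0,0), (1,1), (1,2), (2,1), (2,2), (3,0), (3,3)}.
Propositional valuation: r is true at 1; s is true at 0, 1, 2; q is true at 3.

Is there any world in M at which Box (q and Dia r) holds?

No

Let φ = Box (q and Dia r). Evaluate φ at each world:
  0 (successors {0}): φ is false.
  1 (successors {1, 2}): φ is false.
  2 (successors {1, 2}): φ is false.
  3 (successors {0, 3}): φ is false.
For instance, at 2:
  At 2: Box (q and Dia r) requires q and Dia r at every successor {1, 2}.
    q and Dia r fails at 1, so Box (q and Dia r) is false at 2.
      At 1: q is false, Dia r is true, so q and Dia r is false.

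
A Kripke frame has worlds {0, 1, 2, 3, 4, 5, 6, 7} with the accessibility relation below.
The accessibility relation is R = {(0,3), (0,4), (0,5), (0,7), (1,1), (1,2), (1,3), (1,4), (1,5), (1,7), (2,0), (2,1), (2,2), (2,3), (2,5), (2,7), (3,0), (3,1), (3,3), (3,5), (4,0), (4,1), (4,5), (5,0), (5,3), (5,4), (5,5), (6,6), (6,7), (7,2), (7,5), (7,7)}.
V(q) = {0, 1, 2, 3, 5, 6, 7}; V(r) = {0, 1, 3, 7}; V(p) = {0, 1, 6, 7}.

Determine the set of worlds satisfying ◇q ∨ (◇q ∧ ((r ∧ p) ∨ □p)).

0, 1, 2, 3, 4, 5, 6, 7

Let φ = ◇q ∨ (◇q ∧ ((r ∧ p) ∨ □p)). Evaluate φ at each world:
  0 (successors {3, 4, 5, 7}): φ is true.
  1 (successors {1, 2, 3, 4, 5, 7}): φ is true.
  2 (successors {0, 1, 2, 3, 5, 7}): φ is true.
  3 (successors {0, 1, 3, 5}): φ is true.
  4 (successors {0, 1, 5}): φ is true.
  5 (successors {0, 3, 4, 5}): φ is true.
  6 (successors {6, 7}): φ is true.
  7 (successors {2, 5, 7}): φ is true.
For instance, at 5:
  At 5: ◇q is true, ◇q ∧ ((r ∧ p) ∨ □p) is false, so ◇q ∨ (◇q ∧ ((r ∧ p) ∨ □p)) is true.
    At 5: ◇q requires q at some successor in {0, 3, 4, 5}.
      q holds at 0, so ◇q is true at 5.
    At 5: ◇q is true, (r ∧ p) ∨ □p is false, so ◇q ∧ ((r ∧ p) ∨ □p) is false.
      At 5: ◇q requires q at some successor in {0, 3, 4, 5}.
        q holds at 0, so ◇q is true at 5.
      At 5: r ∧ p is false, □p is false, so (r ∧ p) ∨ □p is false.
Satisfying worlds: {0, 1, 2, 3, 4, 5, 6, 7}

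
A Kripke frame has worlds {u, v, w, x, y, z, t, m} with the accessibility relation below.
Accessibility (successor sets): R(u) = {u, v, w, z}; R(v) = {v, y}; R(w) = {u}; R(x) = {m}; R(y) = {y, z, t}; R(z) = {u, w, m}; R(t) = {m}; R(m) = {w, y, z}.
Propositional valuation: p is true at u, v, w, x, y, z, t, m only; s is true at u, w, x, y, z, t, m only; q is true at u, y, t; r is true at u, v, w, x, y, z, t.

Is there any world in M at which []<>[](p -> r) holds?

Let φ = []<>[](p -> r). Evaluate φ at each world:
  u (successors {u, v, w, z}): φ is true.
  v (successors {v, y}): φ is true.
  w (successors {u}): φ is true.
  x (successors {m}): φ is true.
  y (successors {y, z, t}): φ is true.
  z (successors {u, w, m}): φ is true.
  t (successors {m}): φ is true.
  m (successors {w, y, z}): φ is true.
Detail at u (witness):
  At u: []<>[](p -> r) requires <>[](p -> r) at every successor {u, v, w, z}.
    At u: <>[](p -> r) is true.
    At v: <>[](p -> r) is true.
    At w: <>[](p -> r) is true.
    At z: <>[](p -> r) is true.
  So []<>[](p -> r) is true at u.

Yes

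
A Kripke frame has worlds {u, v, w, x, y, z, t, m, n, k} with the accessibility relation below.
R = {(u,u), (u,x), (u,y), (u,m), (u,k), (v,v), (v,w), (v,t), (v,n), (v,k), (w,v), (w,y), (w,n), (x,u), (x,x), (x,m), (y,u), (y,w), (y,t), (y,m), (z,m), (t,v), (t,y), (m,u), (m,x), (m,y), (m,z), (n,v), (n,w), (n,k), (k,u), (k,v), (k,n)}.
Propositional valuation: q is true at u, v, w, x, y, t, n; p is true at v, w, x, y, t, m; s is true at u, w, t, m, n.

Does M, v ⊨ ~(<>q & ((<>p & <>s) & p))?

At v: <>q & ((<>p & <>s) & p) is true, so ~(<>q & ((<>p & <>s) & p)) is false.
  At v: <>q is true, (<>p & <>s) & p is true, so <>q & ((<>p & <>s) & p) is true.
    At v: <>q requires q at some successor in {v, w, t, n, k}.
      q holds at v, so <>q is true at v.
    At v: <>p & <>s is true, p is true, so (<>p & <>s) & p is true.
      At v: <>p is true, <>s is true, so <>p & <>s is true.

No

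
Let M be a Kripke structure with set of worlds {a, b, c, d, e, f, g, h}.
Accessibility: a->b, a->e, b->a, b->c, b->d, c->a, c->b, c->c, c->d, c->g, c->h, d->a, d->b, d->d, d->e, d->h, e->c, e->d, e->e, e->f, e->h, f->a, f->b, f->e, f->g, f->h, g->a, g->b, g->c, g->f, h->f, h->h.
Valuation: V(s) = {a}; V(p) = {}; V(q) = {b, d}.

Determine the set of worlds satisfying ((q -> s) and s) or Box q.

a

Let φ = ((q -> s) and s) or Box q. Evaluate φ at each world:
  a (successors {b, e}): φ is true.
  b (successors {a, c, d}): φ is false.
  c (successors {a, b, c, d, g, h}): φ is false.
  d (successors {a, b, d, e, h}): φ is false.
  e (successors {c, d, e, f, h}): φ is false.
  f (successors {a, b, e, g, h}): φ is false.
  g (successors {a, b, c, f}): φ is false.
  h (successors {f, h}): φ is false.
For instance, at d:
  At d: (q -> s) and s is false, Box q is false, so ((q -> s) and s) or Box q is false.
    At d: Box q requires q at every successor {a, b, d, e, h}.
      q fails at a, so Box q is false at d.
Satisfying worlds: {a}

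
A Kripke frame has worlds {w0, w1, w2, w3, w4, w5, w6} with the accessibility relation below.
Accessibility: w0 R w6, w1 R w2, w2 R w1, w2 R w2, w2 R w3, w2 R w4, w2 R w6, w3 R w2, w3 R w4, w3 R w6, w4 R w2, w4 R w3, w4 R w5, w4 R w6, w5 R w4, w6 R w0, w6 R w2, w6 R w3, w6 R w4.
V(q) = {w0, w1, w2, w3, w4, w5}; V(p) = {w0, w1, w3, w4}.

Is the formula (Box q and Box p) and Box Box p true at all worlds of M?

Recall that Box ψ holds at a world iff ψ holds at every accessible world, and Dia ψ holds iff ψ holds at some accessible world.
Let φ = (Box q and Box p) and Box Box p. Evaluate φ at each world:
  w0 (successors {w6}): φ is false.
  w1 (successors {w2}): φ is false.
  w2 (successors {w1, w2, w3, w4, w6}): φ is false.
  w3 (successors {w2, w4, w6}): φ is false.
  w4 (successors {w2, w3, w5, w6}): φ is false.
  w5 (successors {w4}): φ is false.
  w6 (successors {w0, w2, w3, w4}): φ is false.
Detail at w0 (counterexample):
  At w0: Box q and Box p is false, Box Box p is false, so (Box q and Box p) and Box Box p is false.
    At w0: Box q is false, Box p is false, so Box q and Box p is false.
      At w0: Box q requires q at every successor {w6}.
        q fails at w6, so Box q is false at w0.
      At w0: Box p requires p at every successor {w6}.
        p fails at w6, so Box p is false at w0.
    At w0: Box Box p requires Box p at every successor {w6}.
      Box p fails at w6, so Box Box p is false at w0.

No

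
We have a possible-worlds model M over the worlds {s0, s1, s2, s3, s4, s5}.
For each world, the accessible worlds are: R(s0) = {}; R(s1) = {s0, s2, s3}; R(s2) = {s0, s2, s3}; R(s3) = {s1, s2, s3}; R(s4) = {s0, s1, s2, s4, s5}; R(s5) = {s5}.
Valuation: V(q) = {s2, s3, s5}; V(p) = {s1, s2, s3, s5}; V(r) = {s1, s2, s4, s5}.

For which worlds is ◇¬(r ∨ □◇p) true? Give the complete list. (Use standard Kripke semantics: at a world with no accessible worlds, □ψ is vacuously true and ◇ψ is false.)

none

Recall that □ψ holds at a world iff ψ holds at every accessible world, and ◇ψ holds iff ψ holds at some accessible world.
Let φ = ◇¬(r ∨ □◇p). Evaluate φ at each world:
  s0 (successors ∅): φ is false.
  s1 (successors {s0, s2, s3}): φ is false.
  s2 (successors {s0, s2, s3}): φ is false.
  s3 (successors {s1, s2, s3}): φ is false.
  s4 (successors {s0, s1, s2, s4, s5}): φ is false.
  s5 (successors {s5}): φ is false.
For instance, at s1:
  At s1: ◇¬(r ∨ □◇p) requires ¬(r ∨ □◇p) at some successor in {s0, s2, s3}.
    At s0: ¬(r ∨ □◇p) is false.
    At s2: ¬(r ∨ □◇p) is false.
    At s3: ¬(r ∨ □◇p) is false.
  So ◇¬(r ∨ □◇p) is false at s1.
Satisfying worlds: none.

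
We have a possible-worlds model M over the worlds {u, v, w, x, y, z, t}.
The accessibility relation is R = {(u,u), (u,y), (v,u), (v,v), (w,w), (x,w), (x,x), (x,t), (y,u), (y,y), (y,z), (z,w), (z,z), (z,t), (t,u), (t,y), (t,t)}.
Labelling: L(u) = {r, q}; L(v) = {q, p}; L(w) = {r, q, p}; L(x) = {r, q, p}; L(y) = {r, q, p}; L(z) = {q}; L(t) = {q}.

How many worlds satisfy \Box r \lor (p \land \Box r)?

2

Let φ = \Box r \lor (p \land \Box r). Evaluate φ at each world:
  u (successors {u, y}): φ is true.
  v (successors {u, v}): φ is false.
  w (successors {w}): φ is true.
  x (successors {w, x, t}): φ is false.
  y (successors {u, y, z}): φ is false.
  z (successors {w, z, t}): φ is false.
  t (successors {u, y, t}): φ is false.
For instance, at x:
  At x: \Box r is false, p \land \Box r is false, so \Box r \lor (p \land \Box r) is false.
    At x: \Box r requires r at every successor {w, x, t}.
      r fails at t, so \Box r is false at x.
    At x: p is true, \Box r is false, so p \land \Box r is false.
      At x: \Box r requires r at every successor {w, x, t}.
        r fails at t, so \Box r is false at x.
Satisfying worlds: {u, w}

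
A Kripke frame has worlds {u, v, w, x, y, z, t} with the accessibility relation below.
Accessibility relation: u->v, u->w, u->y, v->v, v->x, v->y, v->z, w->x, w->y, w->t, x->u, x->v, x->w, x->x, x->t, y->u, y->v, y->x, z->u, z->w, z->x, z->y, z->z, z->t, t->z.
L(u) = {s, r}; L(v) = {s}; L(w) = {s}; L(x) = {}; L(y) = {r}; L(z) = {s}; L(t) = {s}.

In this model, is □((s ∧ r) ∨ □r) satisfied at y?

No

At y: □((s ∧ r) ∨ □r) requires (s ∧ r) ∨ □r at every successor {u, v, x}.
  (s ∧ r) ∨ □r fails at v, so □((s ∧ r) ∨ □r) is false at y.
    At v: s ∧ r is false, □r is false, so (s ∧ r) ∨ □r is false.
      At v: □r requires r at every successor {v, x, y, z}.
        r fails at v, so □r is false at v.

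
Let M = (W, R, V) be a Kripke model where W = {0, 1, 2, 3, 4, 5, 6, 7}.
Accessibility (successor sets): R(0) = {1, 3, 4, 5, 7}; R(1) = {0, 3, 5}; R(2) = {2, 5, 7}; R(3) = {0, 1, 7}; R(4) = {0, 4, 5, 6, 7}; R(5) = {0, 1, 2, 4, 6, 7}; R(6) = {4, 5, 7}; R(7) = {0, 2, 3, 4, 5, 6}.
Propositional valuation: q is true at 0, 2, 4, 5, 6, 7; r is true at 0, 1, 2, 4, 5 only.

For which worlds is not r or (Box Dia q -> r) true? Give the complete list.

Let φ = not r or (Box Dia q -> r). Evaluate φ at each world:
  0 (successors {1, 3, 4, 5, 7}): φ is true.
  1 (successors {0, 3, 5}): φ is true.
  2 (successors {2, 5, 7}): φ is true.
  3 (successors {0, 1, 7}): φ is true.
  4 (successors {0, 4, 5, 6, 7}): φ is true.
  5 (successors {0, 1, 2, 4, 6, 7}): φ is true.
  6 (successors {4, 5, 7}): φ is true.
  7 (successors {0, 2, 3, 4, 5, 6}): φ is true.
For instance, at 3:
  At 3: not r is true, Box Dia q -> r is false, so not r or (Box Dia q -> r) is true.
    At 3: Box Dia q is true, r is false, so Box Dia q -> r is false.
      At 3: Box Dia q requires Dia q at every successor {0, 1, 7}.
        At 0: Dia q is true.
        At 1: Dia q is true.
        At 7: Dia q is true.
      So Box Dia q is true at 3.
Satisfying worlds: {0, 1, 2, 3, 4, 5, 6, 7}

0, 1, 2, 3, 4, 5, 6, 7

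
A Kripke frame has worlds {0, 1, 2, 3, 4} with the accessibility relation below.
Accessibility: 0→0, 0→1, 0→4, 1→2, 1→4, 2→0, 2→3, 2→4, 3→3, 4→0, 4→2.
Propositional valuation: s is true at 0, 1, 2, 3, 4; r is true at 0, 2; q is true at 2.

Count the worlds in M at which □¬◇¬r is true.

Let φ = □¬◇¬r. Evaluate φ at each world:
  0 (successors {0, 1, 4}): φ is false.
  1 (successors {2, 4}): φ is false.
  2 (successors {0, 3, 4}): φ is false.
  3 (successors {3}): φ is false.
  4 (successors {0, 2}): φ is false.
For instance, at 2:
  At 2: □¬◇¬r requires ¬◇¬r at every successor {0, 3, 4}.
    ¬◇¬r fails at 0, so □¬◇¬r is false at 2.
      At 0: ◇¬r is true, so ¬◇¬r is false.
Satisfying worlds: none.

0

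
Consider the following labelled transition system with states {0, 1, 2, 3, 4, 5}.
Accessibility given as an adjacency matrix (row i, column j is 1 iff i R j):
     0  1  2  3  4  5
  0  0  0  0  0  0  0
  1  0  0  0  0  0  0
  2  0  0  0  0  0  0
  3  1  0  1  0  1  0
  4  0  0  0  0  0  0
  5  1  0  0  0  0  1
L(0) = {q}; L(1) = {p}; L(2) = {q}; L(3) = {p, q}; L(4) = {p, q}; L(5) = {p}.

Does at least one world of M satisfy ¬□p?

Let φ = ¬□p. Evaluate φ at each world:
  0 (successors ∅): φ is false.
  1 (successors ∅): φ is false.
  2 (successors ∅): φ is false.
  3 (successors {0, 2, 4}): φ is true.
  4 (successors ∅): φ is false.
  5 (successors {0, 5}): φ is true.
Detail at 3 (witness):
  At 3: □p is false, so ¬□p is true.
    At 3: □p requires p at every successor {0, 2, 4}.
      p fails at 0, so □p is false at 3.

Yes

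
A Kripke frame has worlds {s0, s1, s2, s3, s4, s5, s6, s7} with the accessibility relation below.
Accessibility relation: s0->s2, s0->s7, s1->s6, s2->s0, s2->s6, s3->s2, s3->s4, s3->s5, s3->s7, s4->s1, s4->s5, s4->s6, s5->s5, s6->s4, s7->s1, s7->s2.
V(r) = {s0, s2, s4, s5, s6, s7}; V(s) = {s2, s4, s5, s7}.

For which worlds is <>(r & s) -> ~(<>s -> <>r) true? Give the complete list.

s1, s2

Let φ = <>(r & s) -> ~(<>s -> <>r). Evaluate φ at each world:
  s0 (successors {s2, s7}): φ is false.
  s1 (successors {s6}): φ is true.
  s2 (successors {s0, s6}): φ is true.
  s3 (successors {s2, s4, s5, s7}): φ is false.
  s4 (successors {s1, s5, s6}): φ is false.
  s5 (successors {s5}): φ is false.
  s6 (successors {s4}): φ is false.
  s7 (successors {s1, s2}): φ is false.
For instance, at s3:
  At s3: <>(r & s) is true, ~(<>s -> <>r) is false, so <>(r & s) -> ~(<>s -> <>r) is false.
    At s3: <>(r & s) requires r & s at some successor in {s2, s4, s5, s7}.
      r & s holds at s2, so <>(r & s) is true at s3.
    At s3: <>s -> <>r is true, so ~(<>s -> <>r) is false.
      At s3: <>s is true, <>r is true, so <>s -> <>r is true.
Satisfying worlds: {s1, s2}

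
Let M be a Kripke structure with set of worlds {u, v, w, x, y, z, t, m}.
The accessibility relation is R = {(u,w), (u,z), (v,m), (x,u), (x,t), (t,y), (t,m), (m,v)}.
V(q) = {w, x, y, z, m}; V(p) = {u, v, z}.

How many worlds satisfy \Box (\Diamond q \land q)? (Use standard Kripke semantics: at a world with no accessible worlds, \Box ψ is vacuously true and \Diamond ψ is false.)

Let φ = \Box (\Diamond q \land q). Evaluate φ at each world:
  u (successors {w, z}): φ is false.
  v (successors {m}): φ is false.
  w (successors ∅): φ is true.
  x (successors {u, t}): φ is false.
  y (successors ∅): φ is true.
  z (successors ∅): φ is true.
  t (successors {y, m}): φ is false.
  m (successors {v}): φ is false.
For instance, at x:
  At x: \Box (\Diamond q \land q) requires \Diamond q \land q at every successor {u, t}.
    \Diamond q \land q fails at u, so \Box (\Diamond q \land q) is false at x.
      At u: \Diamond q is true, q is false, so \Diamond q \land q is false.
Satisfying worlds: {w, y, z}

3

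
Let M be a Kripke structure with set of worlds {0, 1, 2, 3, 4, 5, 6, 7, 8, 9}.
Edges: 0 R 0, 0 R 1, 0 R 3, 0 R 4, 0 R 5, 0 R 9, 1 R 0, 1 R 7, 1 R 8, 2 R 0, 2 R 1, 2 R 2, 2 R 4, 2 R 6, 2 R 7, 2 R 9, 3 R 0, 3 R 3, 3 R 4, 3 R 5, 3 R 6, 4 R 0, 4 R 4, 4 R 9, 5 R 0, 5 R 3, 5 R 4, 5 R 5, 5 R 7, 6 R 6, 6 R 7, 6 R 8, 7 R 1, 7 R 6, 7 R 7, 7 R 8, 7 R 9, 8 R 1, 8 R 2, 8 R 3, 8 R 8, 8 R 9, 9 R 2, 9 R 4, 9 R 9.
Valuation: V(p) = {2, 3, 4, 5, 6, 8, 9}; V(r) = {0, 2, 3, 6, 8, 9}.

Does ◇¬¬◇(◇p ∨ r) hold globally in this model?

Let φ = ◇¬¬◇(◇p ∨ r). Evaluate φ at each world:
  0 (successors {0, 1, 3, 4, 5, 9}): φ is true.
  1 (successors {0, 7, 8}): φ is true.
  2 (successors {0, 1, 2, 4, 6, 7, 9}): φ is true.
  3 (successors {0, 3, 4, 5, 6}): φ is true.
  4 (successors {0, 4, 9}): φ is true.
  5 (successors {0, 3, 4, 5, 7}): φ is true.
  6 (successors {6, 7, 8}): φ is true.
  7 (successors {1, 6, 7, 8, 9}): φ is true.
  8 (successors {1, 2, 3, 8, 9}): φ is true.
  9 (successors {2, 4, 9}): φ is true.
For instance, at 1:
  At 1: ◇¬¬◇(◇p ∨ r) requires ¬¬◇(◇p ∨ r) at some successor in {0, 7, 8}.
    ¬¬◇(◇p ∨ r) holds at 0, so ◇¬¬◇(◇p ∨ r) is true at 1.
      At 0: ¬◇(◇p ∨ r) is false, so ¬¬◇(◇p ∨ r) is true.

Yes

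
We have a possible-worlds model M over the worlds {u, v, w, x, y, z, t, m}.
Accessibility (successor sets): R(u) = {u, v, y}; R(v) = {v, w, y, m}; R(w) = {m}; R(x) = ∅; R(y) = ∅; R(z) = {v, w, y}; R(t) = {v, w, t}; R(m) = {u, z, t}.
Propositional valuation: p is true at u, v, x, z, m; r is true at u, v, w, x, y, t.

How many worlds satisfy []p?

Recall that []ψ holds at a world iff ψ holds at every accessible world, and <>ψ holds iff ψ holds at some accessible world.
Let φ = []p. Evaluate φ at each world:
  u (successors {u, v, y}): φ is false.
  v (successors {v, w, y, m}): φ is false.
  w (successors {m}): φ is true.
  x (successors ∅): φ is true.
  y (successors ∅): φ is true.
  z (successors {v, w, y}): φ is false.
  t (successors {v, w, t}): φ is false.
  m (successors {u, z, t}): φ is false.
For instance, at v:
  At v: []p requires p at every successor {v, w, y, m}.
    p fails at w, so []p is false at v.
Satisfying worlds: {w, x, y}

3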